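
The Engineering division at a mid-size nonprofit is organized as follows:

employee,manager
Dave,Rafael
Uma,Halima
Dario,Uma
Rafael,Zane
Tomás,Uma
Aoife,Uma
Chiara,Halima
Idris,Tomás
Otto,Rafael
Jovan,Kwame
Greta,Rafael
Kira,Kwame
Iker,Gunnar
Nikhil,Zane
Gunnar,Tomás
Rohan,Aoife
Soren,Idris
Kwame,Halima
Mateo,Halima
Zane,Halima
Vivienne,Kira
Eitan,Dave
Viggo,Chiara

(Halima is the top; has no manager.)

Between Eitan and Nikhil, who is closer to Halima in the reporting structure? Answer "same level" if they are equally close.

Eitan is 4 levels below Halima; Nikhil is 2. Nikhil is higher.

Nikhil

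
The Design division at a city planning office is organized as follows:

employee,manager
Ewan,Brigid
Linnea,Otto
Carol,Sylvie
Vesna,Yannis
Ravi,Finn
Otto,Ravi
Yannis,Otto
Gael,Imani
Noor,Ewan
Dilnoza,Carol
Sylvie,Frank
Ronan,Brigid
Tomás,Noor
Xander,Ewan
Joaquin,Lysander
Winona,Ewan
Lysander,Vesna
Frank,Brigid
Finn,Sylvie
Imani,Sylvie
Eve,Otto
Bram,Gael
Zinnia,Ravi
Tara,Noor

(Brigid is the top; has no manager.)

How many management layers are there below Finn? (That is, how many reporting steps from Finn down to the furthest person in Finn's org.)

6

The longest chain under Finn runs Finn → Ravi → Otto → Yannis → Vesna → Lysander → Joaquin, which is 6 levels below Finn.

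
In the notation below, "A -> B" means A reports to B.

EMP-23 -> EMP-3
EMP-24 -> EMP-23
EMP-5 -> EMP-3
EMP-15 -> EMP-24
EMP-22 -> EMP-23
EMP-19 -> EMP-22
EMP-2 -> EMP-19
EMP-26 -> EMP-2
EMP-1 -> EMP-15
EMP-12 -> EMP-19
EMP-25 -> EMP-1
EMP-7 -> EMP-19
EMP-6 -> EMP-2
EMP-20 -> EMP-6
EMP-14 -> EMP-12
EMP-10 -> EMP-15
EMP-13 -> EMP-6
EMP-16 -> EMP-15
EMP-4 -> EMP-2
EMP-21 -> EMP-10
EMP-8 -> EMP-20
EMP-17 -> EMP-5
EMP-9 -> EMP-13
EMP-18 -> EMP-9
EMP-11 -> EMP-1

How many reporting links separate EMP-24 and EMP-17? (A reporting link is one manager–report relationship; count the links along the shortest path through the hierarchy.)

EMP-24 is 2 levels below EMP-3, and EMP-17 is 2 levels below EMP-3 (their lowest common manager). The shortest path runs up from EMP-24 to EMP-3 and back down to EMP-17: 2 + 2 = 4 links.

4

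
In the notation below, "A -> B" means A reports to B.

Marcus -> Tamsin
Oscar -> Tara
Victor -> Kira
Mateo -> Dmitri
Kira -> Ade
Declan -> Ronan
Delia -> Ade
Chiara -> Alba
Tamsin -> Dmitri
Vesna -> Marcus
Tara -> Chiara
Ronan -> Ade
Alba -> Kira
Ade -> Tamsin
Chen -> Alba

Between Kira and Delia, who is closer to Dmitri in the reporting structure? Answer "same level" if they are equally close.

Both Kira and Delia are 3 levels below Dmitri.

same level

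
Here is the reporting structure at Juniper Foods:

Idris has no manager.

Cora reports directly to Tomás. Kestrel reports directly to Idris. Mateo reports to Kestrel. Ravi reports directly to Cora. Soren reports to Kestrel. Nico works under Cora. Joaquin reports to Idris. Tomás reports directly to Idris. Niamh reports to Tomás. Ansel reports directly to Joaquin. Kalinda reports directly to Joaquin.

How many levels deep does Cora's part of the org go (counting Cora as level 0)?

1

The longest chain under Cora runs Cora → Ravi, which is 1 level below Cora.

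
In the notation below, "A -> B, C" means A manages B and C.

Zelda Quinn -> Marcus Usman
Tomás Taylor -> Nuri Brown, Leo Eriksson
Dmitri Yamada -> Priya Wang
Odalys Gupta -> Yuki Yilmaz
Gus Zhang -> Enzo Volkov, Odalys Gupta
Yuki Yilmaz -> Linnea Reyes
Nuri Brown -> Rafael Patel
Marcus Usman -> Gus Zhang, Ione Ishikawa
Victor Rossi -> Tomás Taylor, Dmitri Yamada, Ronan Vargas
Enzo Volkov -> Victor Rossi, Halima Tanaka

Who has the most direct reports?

Direct-report counts: Zelda Quinn has 1; Marcus Usman has 2; Gus Zhang has 2; Odalys Gupta has 1; Yuki Yilmaz has 1; Enzo Volkov has 2; Victor Rossi has 3; Dmitri Yamada has 1; Tomás Taylor has 2; Nuri Brown has 1. The largest is 3, held by Victor Rossi.

Victor Rossi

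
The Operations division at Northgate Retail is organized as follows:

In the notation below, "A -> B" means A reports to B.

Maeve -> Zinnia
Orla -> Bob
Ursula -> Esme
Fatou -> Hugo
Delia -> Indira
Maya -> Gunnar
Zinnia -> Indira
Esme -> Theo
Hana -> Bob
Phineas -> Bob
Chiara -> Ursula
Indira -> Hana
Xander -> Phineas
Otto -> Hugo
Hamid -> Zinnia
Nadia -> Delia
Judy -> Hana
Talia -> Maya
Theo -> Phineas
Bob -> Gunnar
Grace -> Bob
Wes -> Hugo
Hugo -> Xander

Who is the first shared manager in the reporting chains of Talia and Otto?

Talia's chain of managers is Maya, Gunnar. Otto's chain of managers is Hugo, Xander, Phineas, Bob, Gunnar. The first manager that appears in both chains is Gunnar.

Gunnar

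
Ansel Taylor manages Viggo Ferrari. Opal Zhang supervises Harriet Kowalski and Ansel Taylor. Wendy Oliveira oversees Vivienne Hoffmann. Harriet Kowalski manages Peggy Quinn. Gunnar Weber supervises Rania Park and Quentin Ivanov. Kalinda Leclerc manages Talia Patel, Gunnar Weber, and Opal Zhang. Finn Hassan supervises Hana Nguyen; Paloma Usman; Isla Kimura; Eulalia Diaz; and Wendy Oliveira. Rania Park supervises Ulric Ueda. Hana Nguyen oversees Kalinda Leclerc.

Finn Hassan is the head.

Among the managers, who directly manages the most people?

Direct-report counts: Finn Hassan has 5; Wendy Oliveira has 1; Hana Nguyen has 1; Kalinda Leclerc has 3; Opal Zhang has 2; Ansel Taylor has 1; Harriet Kowalski has 1; Gunnar Weber has 2; Rania Park has 1. The largest is 5, held by Finn Hassan.

Finn Hassan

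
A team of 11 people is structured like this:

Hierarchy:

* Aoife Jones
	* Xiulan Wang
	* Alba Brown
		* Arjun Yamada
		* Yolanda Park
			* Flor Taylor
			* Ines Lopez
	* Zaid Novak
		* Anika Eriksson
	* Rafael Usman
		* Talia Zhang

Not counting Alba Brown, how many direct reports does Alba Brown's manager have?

Alba Brown reports to Aoife Jones. Aoife Jones's other direct reports are Xiulan Wang, Zaid Novak, Rafael Usman — 3 peers.

3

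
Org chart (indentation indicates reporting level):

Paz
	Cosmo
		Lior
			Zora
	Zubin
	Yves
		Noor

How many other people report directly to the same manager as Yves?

Yves reports to Paz. Paz's other direct reports are Cosmo, Zubin — 2 peers.

2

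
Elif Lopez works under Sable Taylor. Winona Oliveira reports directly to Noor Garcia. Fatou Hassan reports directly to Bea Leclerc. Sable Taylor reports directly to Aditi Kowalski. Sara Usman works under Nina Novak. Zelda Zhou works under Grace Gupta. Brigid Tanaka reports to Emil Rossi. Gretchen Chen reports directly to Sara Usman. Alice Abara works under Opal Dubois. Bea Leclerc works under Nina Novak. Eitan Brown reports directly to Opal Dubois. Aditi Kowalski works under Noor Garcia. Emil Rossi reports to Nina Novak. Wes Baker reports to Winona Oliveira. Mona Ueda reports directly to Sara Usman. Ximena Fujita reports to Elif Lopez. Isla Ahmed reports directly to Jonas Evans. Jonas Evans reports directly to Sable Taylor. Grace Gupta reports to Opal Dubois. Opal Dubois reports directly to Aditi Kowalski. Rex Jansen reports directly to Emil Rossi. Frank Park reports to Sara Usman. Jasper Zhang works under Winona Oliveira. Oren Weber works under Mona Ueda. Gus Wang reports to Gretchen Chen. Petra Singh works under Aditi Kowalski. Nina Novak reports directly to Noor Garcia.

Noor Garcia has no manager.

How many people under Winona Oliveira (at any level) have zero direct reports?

2

The people in Winona Oliveira's organization with no one reporting to them are Wes Baker, Jasper Zhang. That is 2.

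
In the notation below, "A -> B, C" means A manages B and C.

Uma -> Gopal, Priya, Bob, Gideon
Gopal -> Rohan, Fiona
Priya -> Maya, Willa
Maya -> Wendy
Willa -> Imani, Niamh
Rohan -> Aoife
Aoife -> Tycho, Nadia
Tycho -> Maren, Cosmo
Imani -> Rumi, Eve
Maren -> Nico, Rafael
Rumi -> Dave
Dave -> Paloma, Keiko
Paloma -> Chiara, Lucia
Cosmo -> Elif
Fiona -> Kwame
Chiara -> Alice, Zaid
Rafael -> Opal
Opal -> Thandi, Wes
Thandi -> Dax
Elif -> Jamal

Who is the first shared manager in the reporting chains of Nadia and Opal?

Nadia's chain of managers is Aoife, Rohan, Gopal, Uma. Opal's chain of managers is Rafael, Maren, Tycho, Aoife, Rohan, Gopal, Uma. The first manager that appears in both chains is Aoife.

Aoife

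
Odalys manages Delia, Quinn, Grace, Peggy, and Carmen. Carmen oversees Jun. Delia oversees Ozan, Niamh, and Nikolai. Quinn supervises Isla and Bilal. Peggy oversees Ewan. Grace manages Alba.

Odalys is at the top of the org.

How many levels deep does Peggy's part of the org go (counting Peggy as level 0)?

The longest chain under Peggy runs Peggy → Ewan, which is 1 level below Peggy.

1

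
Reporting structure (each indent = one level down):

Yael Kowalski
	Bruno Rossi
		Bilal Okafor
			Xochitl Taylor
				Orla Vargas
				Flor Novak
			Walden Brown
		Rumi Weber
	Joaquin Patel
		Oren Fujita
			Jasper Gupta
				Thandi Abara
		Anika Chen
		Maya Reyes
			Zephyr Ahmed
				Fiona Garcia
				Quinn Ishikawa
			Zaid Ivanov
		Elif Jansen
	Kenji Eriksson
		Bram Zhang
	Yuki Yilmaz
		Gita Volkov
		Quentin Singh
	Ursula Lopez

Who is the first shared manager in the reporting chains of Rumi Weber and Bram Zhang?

Yael Kowalski

Rumi Weber's chain of managers is Bruno Rossi, Yael Kowalski. Bram Zhang's chain of managers is Kenji Eriksson, Yael Kowalski. The first manager that appears in both chains is Yael Kowalski.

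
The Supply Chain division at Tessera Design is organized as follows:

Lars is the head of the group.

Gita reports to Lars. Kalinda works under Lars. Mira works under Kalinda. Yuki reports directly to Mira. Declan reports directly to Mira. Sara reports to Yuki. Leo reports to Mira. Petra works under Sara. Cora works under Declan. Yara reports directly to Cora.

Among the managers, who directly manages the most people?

Mira

Direct-report counts: Lars has 2; Kalinda has 1; Mira has 3; Declan has 1; Cora has 1; Yuki has 1; Sara has 1. The largest is 3, held by Mira.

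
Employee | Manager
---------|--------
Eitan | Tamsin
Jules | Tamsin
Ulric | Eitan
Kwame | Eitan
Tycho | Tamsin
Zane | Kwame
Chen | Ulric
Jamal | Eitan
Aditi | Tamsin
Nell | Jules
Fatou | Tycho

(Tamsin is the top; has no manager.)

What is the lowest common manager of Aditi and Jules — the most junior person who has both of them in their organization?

Tamsin

Aditi's chain of managers is Tamsin. Jules's chain of managers is Tamsin. The first manager that appears in both chains is Tamsin.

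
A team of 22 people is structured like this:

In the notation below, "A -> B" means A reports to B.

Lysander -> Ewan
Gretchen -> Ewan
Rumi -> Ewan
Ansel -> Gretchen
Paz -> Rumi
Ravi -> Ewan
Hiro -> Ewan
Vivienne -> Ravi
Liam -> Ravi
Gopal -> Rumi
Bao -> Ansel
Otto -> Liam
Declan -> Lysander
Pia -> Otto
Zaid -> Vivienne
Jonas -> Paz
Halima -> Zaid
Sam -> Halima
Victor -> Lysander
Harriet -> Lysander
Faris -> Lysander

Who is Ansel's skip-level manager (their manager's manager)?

Ansel reports to Gretchen, and Gretchen reports to Ewan. So Ansel's skip-level manager is Ewan.

Ewan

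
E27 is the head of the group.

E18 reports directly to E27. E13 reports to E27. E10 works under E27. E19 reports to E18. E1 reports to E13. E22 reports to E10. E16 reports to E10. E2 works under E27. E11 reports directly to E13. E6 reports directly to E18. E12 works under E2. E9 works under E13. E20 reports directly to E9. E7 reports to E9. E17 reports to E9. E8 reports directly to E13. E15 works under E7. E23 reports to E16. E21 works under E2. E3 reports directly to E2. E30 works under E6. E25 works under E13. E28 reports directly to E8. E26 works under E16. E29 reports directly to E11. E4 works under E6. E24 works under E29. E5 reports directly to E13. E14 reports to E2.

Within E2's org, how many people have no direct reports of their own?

4

The people in E2's organization with no one reporting to them are E14, E3, E21, E12. That is 4.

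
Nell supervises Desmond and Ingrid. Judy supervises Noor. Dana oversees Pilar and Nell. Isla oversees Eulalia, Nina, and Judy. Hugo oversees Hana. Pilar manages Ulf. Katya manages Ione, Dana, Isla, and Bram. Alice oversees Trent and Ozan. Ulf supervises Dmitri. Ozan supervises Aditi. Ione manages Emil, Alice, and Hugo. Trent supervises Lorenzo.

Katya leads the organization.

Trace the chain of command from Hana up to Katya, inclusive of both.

Hana reports to Hugo. Hugo reports to Ione. Ione reports to Katya. Katya is at the top.

Hana -> Hugo -> Ione -> Katya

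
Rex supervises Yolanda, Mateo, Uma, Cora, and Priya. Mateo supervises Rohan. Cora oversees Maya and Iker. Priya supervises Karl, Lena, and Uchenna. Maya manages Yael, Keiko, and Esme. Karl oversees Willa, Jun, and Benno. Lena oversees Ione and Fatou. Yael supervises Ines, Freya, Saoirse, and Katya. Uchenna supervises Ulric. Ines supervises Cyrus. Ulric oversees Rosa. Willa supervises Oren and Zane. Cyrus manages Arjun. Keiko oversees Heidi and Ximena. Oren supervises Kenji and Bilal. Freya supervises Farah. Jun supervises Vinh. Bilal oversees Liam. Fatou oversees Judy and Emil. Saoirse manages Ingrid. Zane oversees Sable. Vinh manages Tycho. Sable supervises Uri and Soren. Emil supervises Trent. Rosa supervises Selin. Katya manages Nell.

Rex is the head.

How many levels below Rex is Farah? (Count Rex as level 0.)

5

Chain from Farah up to Rex: Farah → Freya → Yael → Maya → Cora → Rex. That is 5 steps up, so Farah is 5 levels below Rex.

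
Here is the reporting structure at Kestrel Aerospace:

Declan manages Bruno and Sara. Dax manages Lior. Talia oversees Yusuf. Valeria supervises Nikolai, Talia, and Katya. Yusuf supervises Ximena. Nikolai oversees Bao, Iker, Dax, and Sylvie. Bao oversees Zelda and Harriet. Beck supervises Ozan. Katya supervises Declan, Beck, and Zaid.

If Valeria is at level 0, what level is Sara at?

Chain from Sara up to Valeria: Sara → Declan → Katya → Valeria. That is 3 steps up, so Sara is 3 levels below Valeria.

3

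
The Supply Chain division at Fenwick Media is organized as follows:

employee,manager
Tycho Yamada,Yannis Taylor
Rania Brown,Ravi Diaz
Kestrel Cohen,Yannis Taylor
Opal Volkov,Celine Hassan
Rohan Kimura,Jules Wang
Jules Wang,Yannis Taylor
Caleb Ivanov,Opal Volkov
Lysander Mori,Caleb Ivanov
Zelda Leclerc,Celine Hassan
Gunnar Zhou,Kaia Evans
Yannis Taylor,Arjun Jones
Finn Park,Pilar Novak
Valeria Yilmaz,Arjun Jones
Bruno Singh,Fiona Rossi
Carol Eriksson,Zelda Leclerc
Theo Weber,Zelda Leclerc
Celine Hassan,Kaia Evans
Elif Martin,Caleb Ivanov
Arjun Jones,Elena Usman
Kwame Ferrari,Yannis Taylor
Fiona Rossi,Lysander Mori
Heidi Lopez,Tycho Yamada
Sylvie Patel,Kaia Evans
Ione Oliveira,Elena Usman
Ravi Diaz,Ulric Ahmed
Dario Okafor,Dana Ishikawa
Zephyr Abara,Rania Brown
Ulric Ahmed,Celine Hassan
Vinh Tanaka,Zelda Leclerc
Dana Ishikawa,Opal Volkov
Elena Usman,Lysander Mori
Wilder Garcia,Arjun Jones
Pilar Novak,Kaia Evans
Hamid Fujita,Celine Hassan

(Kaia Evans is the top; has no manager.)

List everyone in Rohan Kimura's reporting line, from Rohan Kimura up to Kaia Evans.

Rohan Kimura -> Jules Wang -> Yannis Taylor -> Arjun Jones -> Elena Usman -> Lysander Mori -> Caleb Ivanov -> Opal Volkov -> Celine Hassan -> Kaia Evans

Rohan Kimura reports to Jules Wang. Jules Wang reports to Yannis Taylor. Yannis Taylor reports to Arjun Jones. Arjun Jones reports to Elena Usman. Elena Usman reports to Lysander Mori. Lysander Mori reports to Caleb Ivanov. Caleb Ivanov reports to Opal Volkov. Opal Volkov reports to Celine Hassan. Celine Hassan reports to Kaia Evans. Kaia Evans is at the top.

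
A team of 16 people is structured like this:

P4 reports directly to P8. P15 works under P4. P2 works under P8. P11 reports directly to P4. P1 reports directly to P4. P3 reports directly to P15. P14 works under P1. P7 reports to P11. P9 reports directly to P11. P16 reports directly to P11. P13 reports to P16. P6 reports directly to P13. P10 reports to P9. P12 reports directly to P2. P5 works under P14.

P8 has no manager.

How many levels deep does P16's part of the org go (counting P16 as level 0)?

2

The longest chain under P16 runs P16 → P13 → P6, which is 2 levels below P16.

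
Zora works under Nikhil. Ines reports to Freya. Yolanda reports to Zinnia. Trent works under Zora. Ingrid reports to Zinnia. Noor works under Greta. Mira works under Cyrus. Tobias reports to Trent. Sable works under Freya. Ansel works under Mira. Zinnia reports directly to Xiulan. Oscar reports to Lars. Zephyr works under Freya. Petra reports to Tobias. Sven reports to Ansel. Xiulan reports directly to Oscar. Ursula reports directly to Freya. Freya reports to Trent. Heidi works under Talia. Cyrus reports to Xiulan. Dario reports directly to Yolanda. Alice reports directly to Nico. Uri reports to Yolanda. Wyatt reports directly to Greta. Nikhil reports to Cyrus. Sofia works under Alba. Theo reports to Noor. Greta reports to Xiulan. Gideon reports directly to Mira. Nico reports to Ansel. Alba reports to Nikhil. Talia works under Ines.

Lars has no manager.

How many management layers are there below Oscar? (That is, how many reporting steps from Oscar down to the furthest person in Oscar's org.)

The longest chain under Oscar runs Oscar → Xiulan → Cyrus → Nikhil → Zora → Trent → Freya → Ines → Talia → Heidi, which is 9 levels below Oscar.

9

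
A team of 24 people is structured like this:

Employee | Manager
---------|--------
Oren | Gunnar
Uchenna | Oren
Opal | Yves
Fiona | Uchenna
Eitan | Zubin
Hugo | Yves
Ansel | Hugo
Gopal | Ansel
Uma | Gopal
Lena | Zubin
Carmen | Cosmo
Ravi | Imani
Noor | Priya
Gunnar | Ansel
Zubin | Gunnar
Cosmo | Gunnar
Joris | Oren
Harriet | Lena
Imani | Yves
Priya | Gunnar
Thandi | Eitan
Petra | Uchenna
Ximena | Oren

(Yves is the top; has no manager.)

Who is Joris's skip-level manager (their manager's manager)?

Joris reports to Oren, and Oren reports to Gunnar. So Joris's skip-level manager is Gunnar.

Gunnar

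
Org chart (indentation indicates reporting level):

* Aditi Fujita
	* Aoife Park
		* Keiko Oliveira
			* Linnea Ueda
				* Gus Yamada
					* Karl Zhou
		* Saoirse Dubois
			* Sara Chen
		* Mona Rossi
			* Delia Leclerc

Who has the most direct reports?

Direct-report counts: Aditi Fujita has 1; Aoife Park has 3; Mona Rossi has 1; Saoirse Dubois has 1; Keiko Oliveira has 1; Linnea Ueda has 1; Gus Yamada has 1. The largest is 3, held by Aoife Park.

Aoife Park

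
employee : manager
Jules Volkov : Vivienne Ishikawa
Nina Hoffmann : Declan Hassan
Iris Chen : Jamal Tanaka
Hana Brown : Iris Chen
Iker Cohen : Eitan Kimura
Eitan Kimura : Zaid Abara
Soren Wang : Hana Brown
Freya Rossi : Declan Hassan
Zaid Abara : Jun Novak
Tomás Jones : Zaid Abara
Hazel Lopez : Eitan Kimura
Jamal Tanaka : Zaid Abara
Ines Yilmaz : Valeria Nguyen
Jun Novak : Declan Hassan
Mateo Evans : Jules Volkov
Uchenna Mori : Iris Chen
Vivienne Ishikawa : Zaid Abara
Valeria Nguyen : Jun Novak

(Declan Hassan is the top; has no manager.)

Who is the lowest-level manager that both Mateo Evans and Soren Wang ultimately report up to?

Zaid Abara

Mateo Evans's chain of managers is Jules Volkov, Vivienne Ishikawa, Zaid Abara, Jun Novak, Declan Hassan. Soren Wang's chain of managers is Hana Brown, Iris Chen, Jamal Tanaka, Zaid Abara, Jun Novak, Declan Hassan. The first manager that appears in both chains is Zaid Abara.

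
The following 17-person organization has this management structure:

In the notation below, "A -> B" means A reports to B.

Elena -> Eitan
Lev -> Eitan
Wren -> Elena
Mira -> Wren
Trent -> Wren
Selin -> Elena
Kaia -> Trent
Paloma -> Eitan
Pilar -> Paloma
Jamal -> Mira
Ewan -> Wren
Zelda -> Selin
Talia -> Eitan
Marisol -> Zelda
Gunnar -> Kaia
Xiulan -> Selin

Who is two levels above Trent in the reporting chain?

Trent reports to Wren, and Wren reports to Elena. So Trent's skip-level manager is Elena.

Elena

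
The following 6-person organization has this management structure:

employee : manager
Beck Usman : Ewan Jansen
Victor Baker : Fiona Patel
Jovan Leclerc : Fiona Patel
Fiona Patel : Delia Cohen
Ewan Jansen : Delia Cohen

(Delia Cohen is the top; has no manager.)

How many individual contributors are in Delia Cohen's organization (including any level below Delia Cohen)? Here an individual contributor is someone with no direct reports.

3

The people in Delia Cohen's organization with no one reporting to them are Beck Usman, Victor Baker, Jovan Leclerc. That is 3.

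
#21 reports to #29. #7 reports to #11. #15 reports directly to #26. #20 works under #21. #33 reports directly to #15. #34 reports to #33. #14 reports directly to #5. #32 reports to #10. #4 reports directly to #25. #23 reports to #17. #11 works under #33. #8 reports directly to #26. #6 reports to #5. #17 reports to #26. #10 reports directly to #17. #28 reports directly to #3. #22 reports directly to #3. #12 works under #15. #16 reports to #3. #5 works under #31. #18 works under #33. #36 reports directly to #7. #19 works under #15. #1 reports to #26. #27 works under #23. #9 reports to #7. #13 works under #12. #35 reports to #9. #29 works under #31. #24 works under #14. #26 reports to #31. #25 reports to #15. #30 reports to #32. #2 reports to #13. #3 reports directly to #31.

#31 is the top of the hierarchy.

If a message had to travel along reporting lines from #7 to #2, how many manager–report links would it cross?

#7 is 3 levels below #15, and #2 is 3 levels below #15 (their lowest common manager). The shortest path runs up from #7 to #15 and back down to #2: 3 + 3 = 6 links.

6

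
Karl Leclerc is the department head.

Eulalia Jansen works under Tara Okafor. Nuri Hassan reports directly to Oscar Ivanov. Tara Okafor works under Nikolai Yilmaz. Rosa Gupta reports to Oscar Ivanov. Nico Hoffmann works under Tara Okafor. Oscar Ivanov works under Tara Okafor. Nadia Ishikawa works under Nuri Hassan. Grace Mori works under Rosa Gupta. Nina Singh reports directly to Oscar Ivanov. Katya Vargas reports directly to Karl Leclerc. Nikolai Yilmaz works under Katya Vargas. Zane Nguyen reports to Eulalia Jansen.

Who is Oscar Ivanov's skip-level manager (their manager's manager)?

Nikolai Yilmaz

Oscar Ivanov reports to Tara Okafor, and Tara Okafor reports to Nikolai Yilmaz. So Oscar Ivanov's skip-level manager is Nikolai Yilmaz.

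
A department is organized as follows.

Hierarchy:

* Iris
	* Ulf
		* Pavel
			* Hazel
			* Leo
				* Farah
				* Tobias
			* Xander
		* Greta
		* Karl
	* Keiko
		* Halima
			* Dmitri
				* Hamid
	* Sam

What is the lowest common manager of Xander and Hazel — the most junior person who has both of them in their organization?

Xander's chain of managers is Pavel, Ulf, Iris. Hazel's chain of managers is Pavel, Ulf, Iris. The first manager that appears in both chains is Pavel.

Pavel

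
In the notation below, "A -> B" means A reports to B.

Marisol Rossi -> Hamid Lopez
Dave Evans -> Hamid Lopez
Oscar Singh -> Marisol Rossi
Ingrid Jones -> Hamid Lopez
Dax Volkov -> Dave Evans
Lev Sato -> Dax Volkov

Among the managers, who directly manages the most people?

Hamid Lopez

Direct-report counts: Hamid Lopez has 3; Dave Evans has 1; Dax Volkov has 1; Marisol Rossi has 1. The largest is 3, held by Hamid Lopez.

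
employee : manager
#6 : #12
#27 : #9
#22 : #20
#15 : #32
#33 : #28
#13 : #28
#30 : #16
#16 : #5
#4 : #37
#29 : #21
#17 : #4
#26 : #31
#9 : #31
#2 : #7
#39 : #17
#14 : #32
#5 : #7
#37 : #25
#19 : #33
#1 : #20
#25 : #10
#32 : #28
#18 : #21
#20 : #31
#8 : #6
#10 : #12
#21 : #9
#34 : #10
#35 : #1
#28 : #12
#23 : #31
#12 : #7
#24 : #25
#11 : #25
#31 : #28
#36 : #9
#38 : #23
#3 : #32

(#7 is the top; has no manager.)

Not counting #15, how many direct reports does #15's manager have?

#15 reports to #32. #32's other direct reports are #3, #14 — 2 peers.

2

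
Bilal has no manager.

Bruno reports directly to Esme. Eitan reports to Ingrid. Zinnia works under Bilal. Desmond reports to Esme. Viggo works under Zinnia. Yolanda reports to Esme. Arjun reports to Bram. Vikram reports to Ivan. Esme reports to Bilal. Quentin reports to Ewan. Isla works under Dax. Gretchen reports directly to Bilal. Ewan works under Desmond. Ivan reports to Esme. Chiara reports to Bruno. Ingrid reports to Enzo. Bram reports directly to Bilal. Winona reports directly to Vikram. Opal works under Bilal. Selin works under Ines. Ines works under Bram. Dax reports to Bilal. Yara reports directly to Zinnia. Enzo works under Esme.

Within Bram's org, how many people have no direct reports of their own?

The people in Bram's organization with no one reporting to them are Arjun, Selin. That is 2.

2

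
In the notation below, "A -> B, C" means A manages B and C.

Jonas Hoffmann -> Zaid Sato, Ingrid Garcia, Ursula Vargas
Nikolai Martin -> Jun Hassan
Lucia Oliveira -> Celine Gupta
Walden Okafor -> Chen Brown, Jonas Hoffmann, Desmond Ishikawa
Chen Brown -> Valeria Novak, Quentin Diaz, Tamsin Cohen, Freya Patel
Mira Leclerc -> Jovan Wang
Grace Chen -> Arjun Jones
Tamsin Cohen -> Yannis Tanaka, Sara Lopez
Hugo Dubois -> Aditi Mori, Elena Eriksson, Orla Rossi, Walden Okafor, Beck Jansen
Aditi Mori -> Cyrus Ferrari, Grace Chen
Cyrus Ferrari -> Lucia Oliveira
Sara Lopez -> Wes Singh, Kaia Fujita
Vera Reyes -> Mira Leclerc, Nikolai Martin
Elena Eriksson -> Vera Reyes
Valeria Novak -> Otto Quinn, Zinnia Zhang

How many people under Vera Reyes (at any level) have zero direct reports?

2

The people in Vera Reyes's organization with no one reporting to them are Jun Hassan, Jovan Wang. That is 2.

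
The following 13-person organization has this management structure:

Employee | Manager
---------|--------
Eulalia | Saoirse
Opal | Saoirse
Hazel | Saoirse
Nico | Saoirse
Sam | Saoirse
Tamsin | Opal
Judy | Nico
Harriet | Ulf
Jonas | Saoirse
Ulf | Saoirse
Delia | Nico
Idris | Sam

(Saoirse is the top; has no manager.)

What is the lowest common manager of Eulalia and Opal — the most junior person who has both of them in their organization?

Saoirse

Eulalia's chain of managers is Saoirse. Opal's chain of managers is Saoirse. The first manager that appears in both chains is Saoirse.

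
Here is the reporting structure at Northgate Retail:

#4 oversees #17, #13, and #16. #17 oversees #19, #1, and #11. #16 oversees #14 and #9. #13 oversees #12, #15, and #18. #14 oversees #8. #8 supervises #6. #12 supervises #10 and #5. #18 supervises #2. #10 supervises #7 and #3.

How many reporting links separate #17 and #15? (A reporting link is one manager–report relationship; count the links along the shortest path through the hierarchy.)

3

#17 is 1 level below #4, and #15 is 2 levels below #4 (their lowest common manager). The shortest path runs up from #17 to #4 and back down to #15: 1 + 2 = 3 links.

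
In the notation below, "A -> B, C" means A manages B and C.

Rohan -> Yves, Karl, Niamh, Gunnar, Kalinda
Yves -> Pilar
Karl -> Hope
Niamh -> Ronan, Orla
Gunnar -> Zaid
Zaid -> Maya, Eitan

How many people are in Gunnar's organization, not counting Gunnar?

Gunnar directly manages Zaid. Under Zaid: Eitan, Maya (2). That's 3 in total.

3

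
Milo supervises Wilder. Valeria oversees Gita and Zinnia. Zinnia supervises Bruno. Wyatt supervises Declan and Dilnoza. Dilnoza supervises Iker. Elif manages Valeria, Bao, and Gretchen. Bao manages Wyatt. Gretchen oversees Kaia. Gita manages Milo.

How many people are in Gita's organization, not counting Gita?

Gita directly manages Milo. Under Milo: Wilder (1). That's 2 in total.

2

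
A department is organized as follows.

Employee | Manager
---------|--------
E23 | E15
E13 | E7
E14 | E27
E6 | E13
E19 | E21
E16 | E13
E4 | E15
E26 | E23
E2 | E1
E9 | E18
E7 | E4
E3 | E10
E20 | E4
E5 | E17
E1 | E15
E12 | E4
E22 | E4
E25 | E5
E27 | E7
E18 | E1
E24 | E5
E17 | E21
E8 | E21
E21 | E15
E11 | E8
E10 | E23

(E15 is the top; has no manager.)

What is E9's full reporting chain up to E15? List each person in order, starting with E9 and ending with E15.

E9 reports to E18. E18 reports to E1. E1 reports to E15. E15 is at the top.

E9 -> E18 -> E1 -> E15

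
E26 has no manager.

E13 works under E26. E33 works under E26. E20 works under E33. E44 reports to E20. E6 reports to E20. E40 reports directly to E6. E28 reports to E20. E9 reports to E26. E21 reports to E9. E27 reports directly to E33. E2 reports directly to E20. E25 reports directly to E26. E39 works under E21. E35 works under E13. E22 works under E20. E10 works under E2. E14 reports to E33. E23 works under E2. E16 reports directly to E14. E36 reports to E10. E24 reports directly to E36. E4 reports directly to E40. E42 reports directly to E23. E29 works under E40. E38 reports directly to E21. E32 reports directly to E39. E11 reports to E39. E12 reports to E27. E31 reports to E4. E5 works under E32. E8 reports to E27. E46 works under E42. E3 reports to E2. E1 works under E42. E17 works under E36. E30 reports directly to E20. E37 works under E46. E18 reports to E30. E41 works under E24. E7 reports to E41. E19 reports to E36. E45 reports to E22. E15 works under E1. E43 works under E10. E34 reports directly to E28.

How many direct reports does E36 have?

3

E36 directly manages E24, E17, E19. That is 3 direct reports.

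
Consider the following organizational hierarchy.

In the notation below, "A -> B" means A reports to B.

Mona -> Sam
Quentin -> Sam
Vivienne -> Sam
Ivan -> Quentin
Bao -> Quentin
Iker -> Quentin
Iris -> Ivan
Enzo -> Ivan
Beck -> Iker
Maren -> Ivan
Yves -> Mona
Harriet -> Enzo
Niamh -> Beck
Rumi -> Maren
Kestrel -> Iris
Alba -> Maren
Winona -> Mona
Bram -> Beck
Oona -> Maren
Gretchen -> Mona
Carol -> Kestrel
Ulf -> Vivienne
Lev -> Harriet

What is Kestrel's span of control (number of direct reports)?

1

Kestrel directly manages Carol. That is 1 direct report.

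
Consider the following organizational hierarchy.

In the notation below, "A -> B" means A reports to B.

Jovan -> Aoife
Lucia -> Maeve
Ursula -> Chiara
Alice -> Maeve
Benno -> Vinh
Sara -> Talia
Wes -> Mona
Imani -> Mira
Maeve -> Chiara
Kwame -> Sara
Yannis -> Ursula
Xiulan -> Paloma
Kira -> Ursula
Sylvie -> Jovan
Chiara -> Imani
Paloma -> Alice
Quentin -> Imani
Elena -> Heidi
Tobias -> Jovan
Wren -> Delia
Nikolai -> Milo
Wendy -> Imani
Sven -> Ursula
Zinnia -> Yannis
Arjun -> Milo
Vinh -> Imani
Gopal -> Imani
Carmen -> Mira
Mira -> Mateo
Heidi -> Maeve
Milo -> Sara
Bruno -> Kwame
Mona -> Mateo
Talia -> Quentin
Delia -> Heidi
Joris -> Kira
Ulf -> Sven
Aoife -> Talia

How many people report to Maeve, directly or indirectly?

Maeve directly manages Alice, Lucia, Heidi. Under Alice: Paloma, Xiulan (2). Lucia has no reports. Under Heidi: Delia, Wren, Elena (3). So Maeve's organization is 3 direct reports plus everyone under them: 3 + 1 + 4 = 8.

8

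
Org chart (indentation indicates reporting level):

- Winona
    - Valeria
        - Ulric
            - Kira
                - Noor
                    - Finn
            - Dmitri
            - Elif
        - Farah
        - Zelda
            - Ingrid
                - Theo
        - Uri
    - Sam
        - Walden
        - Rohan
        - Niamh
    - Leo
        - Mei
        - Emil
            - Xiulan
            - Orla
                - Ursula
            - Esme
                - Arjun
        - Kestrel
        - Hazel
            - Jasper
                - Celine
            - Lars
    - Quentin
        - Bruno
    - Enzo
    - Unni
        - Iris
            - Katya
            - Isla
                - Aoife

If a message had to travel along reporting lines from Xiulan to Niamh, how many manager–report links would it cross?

Xiulan is 3 levels below Winona, and Niamh is 2 levels below Winona (their lowest common manager). The shortest path runs up from Xiulan to Winona and back down to Niamh: 3 + 2 = 5 links.

5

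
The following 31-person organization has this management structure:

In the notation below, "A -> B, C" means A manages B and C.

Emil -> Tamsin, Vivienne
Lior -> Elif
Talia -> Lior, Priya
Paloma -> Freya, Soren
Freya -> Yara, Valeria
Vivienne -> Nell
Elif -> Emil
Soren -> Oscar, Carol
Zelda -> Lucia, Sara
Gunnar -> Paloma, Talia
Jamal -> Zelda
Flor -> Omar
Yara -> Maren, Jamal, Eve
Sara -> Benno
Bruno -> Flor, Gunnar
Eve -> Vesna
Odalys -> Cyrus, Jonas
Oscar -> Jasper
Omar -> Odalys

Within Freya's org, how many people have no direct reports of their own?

The people in Freya's organization with no one reporting to them are Valeria, Vesna, Benno, Lucia, Maren. That is 5.

5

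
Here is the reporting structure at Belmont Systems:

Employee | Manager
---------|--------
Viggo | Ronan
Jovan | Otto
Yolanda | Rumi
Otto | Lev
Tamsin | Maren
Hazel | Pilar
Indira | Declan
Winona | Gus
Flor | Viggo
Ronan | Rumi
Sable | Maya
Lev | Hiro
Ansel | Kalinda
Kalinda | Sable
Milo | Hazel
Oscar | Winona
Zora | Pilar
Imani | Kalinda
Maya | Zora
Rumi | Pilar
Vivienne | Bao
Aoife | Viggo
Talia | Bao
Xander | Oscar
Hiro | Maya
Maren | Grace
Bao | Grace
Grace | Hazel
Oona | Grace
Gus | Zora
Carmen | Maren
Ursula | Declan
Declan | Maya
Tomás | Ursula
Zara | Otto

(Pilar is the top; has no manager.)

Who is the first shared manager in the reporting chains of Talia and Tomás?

Pilar

Talia's chain of managers is Bao, Grace, Hazel, Pilar. Tomás's chain of managers is Ursula, Declan, Maya, Zora, Pilar. The first manager that appears in both chains is Pilar.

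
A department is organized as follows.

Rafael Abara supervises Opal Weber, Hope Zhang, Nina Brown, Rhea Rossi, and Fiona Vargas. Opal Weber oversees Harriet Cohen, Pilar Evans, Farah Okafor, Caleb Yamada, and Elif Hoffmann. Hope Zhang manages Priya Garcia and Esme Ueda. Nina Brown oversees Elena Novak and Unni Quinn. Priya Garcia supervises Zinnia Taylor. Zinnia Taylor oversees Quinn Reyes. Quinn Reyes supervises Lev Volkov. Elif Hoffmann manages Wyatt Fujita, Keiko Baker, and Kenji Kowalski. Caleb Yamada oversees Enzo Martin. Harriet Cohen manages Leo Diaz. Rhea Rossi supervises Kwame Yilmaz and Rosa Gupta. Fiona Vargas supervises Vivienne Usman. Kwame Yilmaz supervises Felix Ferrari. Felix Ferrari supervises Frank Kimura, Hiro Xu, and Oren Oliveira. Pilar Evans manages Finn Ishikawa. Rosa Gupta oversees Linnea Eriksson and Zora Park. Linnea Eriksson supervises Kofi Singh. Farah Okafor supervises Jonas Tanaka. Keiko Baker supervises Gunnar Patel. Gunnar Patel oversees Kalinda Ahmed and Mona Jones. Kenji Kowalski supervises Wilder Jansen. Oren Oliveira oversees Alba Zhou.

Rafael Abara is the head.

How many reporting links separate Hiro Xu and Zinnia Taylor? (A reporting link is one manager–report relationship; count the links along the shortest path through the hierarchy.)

7

Hiro Xu is 4 levels below Rafael Abara, and Zinnia Taylor is 3 levels below Rafael Abara (their lowest common manager). The shortest path runs up from Hiro Xu to Rafael Abara and back down to Zinnia Taylor: 4 + 3 = 7 links.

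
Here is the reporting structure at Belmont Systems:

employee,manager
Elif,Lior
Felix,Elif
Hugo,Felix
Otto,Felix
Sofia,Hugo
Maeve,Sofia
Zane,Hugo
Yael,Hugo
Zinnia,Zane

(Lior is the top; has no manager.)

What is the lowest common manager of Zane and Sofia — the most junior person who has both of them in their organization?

Zane's chain of managers is Hugo, Felix, Elif, Lior. Sofia's chain of managers is Hugo, Felix, Elif, Lior. The first manager that appears in both chains is Hugo.

Hugo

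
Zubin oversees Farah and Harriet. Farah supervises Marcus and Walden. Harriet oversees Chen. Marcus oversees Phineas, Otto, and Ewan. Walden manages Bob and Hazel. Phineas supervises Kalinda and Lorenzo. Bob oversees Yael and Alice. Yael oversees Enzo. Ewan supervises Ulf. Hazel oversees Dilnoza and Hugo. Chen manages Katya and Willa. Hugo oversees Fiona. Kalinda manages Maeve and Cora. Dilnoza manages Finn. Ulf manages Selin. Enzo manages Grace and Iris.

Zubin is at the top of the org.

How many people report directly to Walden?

2

Walden directly manages Bob, Hazel. That is 2 direct reports.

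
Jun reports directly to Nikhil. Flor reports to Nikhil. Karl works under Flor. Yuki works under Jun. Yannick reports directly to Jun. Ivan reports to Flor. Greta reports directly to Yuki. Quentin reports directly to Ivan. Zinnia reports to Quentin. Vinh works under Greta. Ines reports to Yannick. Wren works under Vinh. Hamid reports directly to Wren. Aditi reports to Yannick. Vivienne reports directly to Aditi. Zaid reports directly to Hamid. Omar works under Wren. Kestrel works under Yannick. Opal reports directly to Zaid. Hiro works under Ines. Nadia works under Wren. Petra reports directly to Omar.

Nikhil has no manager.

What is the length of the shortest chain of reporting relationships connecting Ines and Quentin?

6

Ines is 3 levels below Nikhil, and Quentin is 3 levels below Nikhil (their lowest common manager). The shortest path runs up from Ines to Nikhil and back down to Quentin: 3 + 3 = 6 links.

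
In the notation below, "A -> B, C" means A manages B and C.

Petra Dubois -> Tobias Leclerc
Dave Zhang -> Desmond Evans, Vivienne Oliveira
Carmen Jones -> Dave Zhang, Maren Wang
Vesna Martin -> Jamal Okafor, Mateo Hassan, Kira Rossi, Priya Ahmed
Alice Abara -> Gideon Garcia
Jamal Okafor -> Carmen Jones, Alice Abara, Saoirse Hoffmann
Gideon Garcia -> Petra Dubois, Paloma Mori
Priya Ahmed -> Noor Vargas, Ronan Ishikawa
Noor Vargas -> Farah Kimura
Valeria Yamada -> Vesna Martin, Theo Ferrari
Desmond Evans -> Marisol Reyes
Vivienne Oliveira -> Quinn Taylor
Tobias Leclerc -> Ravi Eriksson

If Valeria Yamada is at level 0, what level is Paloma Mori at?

5

Chain from Paloma Mori up to Valeria Yamada: Paloma Mori → Gideon Garcia → Alice Abara → Jamal Okafor → Vesna Martin → Valeria Yamada. That is 5 steps up, so Paloma Mori is 5 levels below Valeria Yamada.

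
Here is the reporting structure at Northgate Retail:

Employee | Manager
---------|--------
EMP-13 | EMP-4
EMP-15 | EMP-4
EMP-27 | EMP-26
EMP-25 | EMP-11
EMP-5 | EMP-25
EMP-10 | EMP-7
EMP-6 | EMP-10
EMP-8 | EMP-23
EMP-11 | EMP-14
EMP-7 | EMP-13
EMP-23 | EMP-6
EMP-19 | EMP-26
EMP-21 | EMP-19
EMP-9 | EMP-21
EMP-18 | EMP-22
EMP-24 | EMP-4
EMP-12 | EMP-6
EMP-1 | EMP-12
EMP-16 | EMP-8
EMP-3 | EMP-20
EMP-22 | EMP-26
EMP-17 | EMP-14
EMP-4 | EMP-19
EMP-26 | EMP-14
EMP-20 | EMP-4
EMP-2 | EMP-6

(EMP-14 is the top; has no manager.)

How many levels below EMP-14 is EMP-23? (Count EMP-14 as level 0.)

8

Chain from EMP-23 up to EMP-14: EMP-23 → EMP-6 → EMP-10 → EMP-7 → EMP-13 → EMP-4 → EMP-19 → EMP-26 → EMP-14. That is 8 steps up, so EMP-23 is 8 levels below EMP-14.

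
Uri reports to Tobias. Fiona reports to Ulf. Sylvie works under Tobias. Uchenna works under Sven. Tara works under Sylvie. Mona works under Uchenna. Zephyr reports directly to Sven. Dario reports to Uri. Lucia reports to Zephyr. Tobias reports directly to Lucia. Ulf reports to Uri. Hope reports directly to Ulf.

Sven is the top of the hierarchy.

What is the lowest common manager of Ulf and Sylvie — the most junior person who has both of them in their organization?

Ulf's chain of managers is Uri, Tobias, Lucia, Zephyr, Sven. Sylvie's chain of managers is Tobias, Lucia, Zephyr, Sven. The first manager that appears in both chains is Tobias.

Tobias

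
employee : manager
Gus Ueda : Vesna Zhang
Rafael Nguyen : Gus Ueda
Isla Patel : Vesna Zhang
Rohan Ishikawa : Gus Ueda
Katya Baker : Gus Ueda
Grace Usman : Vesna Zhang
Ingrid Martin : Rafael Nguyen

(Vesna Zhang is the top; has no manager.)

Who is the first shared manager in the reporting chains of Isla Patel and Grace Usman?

Vesna Zhang

Isla Patel's chain of managers is Vesna Zhang. Grace Usman's chain of managers is Vesna Zhang. The first manager that appears in both chains is Vesna Zhang.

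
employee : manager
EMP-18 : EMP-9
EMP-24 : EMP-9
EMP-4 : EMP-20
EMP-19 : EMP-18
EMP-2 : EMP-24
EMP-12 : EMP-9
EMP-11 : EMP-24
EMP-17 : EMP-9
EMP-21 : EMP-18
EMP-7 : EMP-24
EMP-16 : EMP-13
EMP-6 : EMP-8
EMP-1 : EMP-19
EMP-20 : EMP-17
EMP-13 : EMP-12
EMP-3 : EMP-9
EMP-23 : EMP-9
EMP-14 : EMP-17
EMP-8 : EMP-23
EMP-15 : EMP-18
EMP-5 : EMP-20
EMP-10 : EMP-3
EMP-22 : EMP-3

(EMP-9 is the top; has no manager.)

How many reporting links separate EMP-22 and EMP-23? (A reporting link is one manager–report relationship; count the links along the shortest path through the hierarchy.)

3

EMP-22 is 2 levels below EMP-9, and EMP-23 is 1 level below EMP-9 (their lowest common manager). The shortest path runs up from EMP-22 to EMP-9 and back down to EMP-23: 2 + 1 = 3 links.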